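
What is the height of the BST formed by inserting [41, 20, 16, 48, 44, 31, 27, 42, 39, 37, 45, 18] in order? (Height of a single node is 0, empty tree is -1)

Insertion order: [41, 20, 16, 48, 44, 31, 27, 42, 39, 37, 45, 18]
Tree (level-order array): [41, 20, 48, 16, 31, 44, None, None, 18, 27, 39, 42, 45, None, None, None, None, 37]
Compute height bottom-up (empty subtree = -1):
  height(18) = 1 + max(-1, -1) = 0
  height(16) = 1 + max(-1, 0) = 1
  height(27) = 1 + max(-1, -1) = 0
  height(37) = 1 + max(-1, -1) = 0
  height(39) = 1 + max(0, -1) = 1
  height(31) = 1 + max(0, 1) = 2
  height(20) = 1 + max(1, 2) = 3
  height(42) = 1 + max(-1, -1) = 0
  height(45) = 1 + max(-1, -1) = 0
  height(44) = 1 + max(0, 0) = 1
  height(48) = 1 + max(1, -1) = 2
  height(41) = 1 + max(3, 2) = 4
Height = 4


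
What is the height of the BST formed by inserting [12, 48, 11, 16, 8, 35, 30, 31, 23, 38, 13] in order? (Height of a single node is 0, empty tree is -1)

Insertion order: [12, 48, 11, 16, 8, 35, 30, 31, 23, 38, 13]
Tree (level-order array): [12, 11, 48, 8, None, 16, None, None, None, 13, 35, None, None, 30, 38, 23, 31]
Compute height bottom-up (empty subtree = -1):
  height(8) = 1 + max(-1, -1) = 0
  height(11) = 1 + max(0, -1) = 1
  height(13) = 1 + max(-1, -1) = 0
  height(23) = 1 + max(-1, -1) = 0
  height(31) = 1 + max(-1, -1) = 0
  height(30) = 1 + max(0, 0) = 1
  height(38) = 1 + max(-1, -1) = 0
  height(35) = 1 + max(1, 0) = 2
  height(16) = 1 + max(0, 2) = 3
  height(48) = 1 + max(3, -1) = 4
  height(12) = 1 + max(1, 4) = 5
Height = 5


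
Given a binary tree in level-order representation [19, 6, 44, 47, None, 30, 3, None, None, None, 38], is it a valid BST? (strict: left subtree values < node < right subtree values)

Level-order array: [19, 6, 44, 47, None, 30, 3, None, None, None, 38]
Validate using subtree bounds (lo, hi): at each node, require lo < value < hi,
then recurse left with hi=value and right with lo=value.
Preorder trace (stopping at first violation):
  at node 19 with bounds (-inf, +inf): OK
  at node 6 with bounds (-inf, 19): OK
  at node 47 with bounds (-inf, 6): VIOLATION
Node 47 violates its bound: not (-inf < 47 < 6).
Result: Not a valid BST


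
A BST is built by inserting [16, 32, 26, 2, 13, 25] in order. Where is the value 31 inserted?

Starting tree (level order): [16, 2, 32, None, 13, 26, None, None, None, 25]
Insertion path: 16 -> 32 -> 26
Result: insert 31 as right child of 26
Final tree (level order): [16, 2, 32, None, 13, 26, None, None, None, 25, 31]


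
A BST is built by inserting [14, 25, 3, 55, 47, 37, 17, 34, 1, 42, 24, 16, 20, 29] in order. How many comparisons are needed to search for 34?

Search path for 34: 14 -> 25 -> 55 -> 47 -> 37 -> 34
Found: True
Comparisons: 6


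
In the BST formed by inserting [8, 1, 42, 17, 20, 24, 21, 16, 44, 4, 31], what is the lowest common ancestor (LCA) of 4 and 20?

Tree insertion order: [8, 1, 42, 17, 20, 24, 21, 16, 44, 4, 31]
Tree (level-order array): [8, 1, 42, None, 4, 17, 44, None, None, 16, 20, None, None, None, None, None, 24, 21, 31]
In a BST, the LCA of p=4, q=20 is the first node v on the
root-to-leaf path with p <= v <= q (go left if both < v, right if both > v).
Walk from root:
  at 8: 4 <= 8 <= 20, this is the LCA
LCA = 8


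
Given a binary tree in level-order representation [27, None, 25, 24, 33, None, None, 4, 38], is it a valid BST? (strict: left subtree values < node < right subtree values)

Level-order array: [27, None, 25, 24, 33, None, None, 4, 38]
Validate using subtree bounds (lo, hi): at each node, require lo < value < hi,
then recurse left with hi=value and right with lo=value.
Preorder trace (stopping at first violation):
  at node 27 with bounds (-inf, +inf): OK
  at node 25 with bounds (27, +inf): VIOLATION
Node 25 violates its bound: not (27 < 25 < +inf).
Result: Not a valid BST


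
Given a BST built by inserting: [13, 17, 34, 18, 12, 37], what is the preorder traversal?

Tree insertion order: [13, 17, 34, 18, 12, 37]
Tree (level-order array): [13, 12, 17, None, None, None, 34, 18, 37]
Preorder traversal: [13, 12, 17, 34, 18, 37]


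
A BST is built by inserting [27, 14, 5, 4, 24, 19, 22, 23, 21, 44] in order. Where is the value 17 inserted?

Starting tree (level order): [27, 14, 44, 5, 24, None, None, 4, None, 19, None, None, None, None, 22, 21, 23]
Insertion path: 27 -> 14 -> 24 -> 19
Result: insert 17 as left child of 19
Final tree (level order): [27, 14, 44, 5, 24, None, None, 4, None, 19, None, None, None, 17, 22, None, None, 21, 23]


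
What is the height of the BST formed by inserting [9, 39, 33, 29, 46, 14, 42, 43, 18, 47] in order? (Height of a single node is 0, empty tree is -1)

Insertion order: [9, 39, 33, 29, 46, 14, 42, 43, 18, 47]
Tree (level-order array): [9, None, 39, 33, 46, 29, None, 42, 47, 14, None, None, 43, None, None, None, 18]
Compute height bottom-up (empty subtree = -1):
  height(18) = 1 + max(-1, -1) = 0
  height(14) = 1 + max(-1, 0) = 1
  height(29) = 1 + max(1, -1) = 2
  height(33) = 1 + max(2, -1) = 3
  height(43) = 1 + max(-1, -1) = 0
  height(42) = 1 + max(-1, 0) = 1
  height(47) = 1 + max(-1, -1) = 0
  height(46) = 1 + max(1, 0) = 2
  height(39) = 1 + max(3, 2) = 4
  height(9) = 1 + max(-1, 4) = 5
Height = 5


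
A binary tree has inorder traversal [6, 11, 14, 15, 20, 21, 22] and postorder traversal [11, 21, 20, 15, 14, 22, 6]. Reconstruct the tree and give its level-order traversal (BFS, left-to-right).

Inorder:   [6, 11, 14, 15, 20, 21, 22]
Postorder: [11, 21, 20, 15, 14, 22, 6]
Algorithm: postorder visits root last, so walk postorder right-to-left;
each value is the root of the current inorder slice — split it at that
value, recurse on the right subtree first, then the left.
Recursive splits:
  root=6; inorder splits into left=[], right=[11, 14, 15, 20, 21, 22]
  root=22; inorder splits into left=[11, 14, 15, 20, 21], right=[]
  root=14; inorder splits into left=[11], right=[15, 20, 21]
  root=15; inorder splits into left=[], right=[20, 21]
  root=20; inorder splits into left=[], right=[21]
  root=21; inorder splits into left=[], right=[]
  root=11; inorder splits into left=[], right=[]
Reconstructed level-order: [6, 22, 14, 11, 15, 20, 21]


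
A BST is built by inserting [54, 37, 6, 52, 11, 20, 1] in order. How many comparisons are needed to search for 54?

Search path for 54: 54
Found: True
Comparisons: 1


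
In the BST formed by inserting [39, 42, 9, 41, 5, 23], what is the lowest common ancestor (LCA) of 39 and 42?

Tree insertion order: [39, 42, 9, 41, 5, 23]
Tree (level-order array): [39, 9, 42, 5, 23, 41]
In a BST, the LCA of p=39, q=42 is the first node v on the
root-to-leaf path with p <= v <= q (go left if both < v, right if both > v).
Walk from root:
  at 39: 39 <= 39 <= 42, this is the LCA
LCA = 39


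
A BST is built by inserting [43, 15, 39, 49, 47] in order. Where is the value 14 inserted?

Starting tree (level order): [43, 15, 49, None, 39, 47]
Insertion path: 43 -> 15
Result: insert 14 as left child of 15
Final tree (level order): [43, 15, 49, 14, 39, 47]


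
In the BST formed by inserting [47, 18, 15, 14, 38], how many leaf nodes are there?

Tree built from: [47, 18, 15, 14, 38]
Tree (level-order array): [47, 18, None, 15, 38, 14]
Rule: A leaf has 0 children.
Per-node child counts:
  node 47: 1 child(ren)
  node 18: 2 child(ren)
  node 15: 1 child(ren)
  node 14: 0 child(ren)
  node 38: 0 child(ren)
Matching nodes: [14, 38]
Count of leaf nodes: 2


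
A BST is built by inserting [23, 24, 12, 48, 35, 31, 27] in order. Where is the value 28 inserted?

Starting tree (level order): [23, 12, 24, None, None, None, 48, 35, None, 31, None, 27]
Insertion path: 23 -> 24 -> 48 -> 35 -> 31 -> 27
Result: insert 28 as right child of 27
Final tree (level order): [23, 12, 24, None, None, None, 48, 35, None, 31, None, 27, None, None, 28]


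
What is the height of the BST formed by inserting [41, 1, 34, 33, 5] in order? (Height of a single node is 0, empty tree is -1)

Insertion order: [41, 1, 34, 33, 5]
Tree (level-order array): [41, 1, None, None, 34, 33, None, 5]
Compute height bottom-up (empty subtree = -1):
  height(5) = 1 + max(-1, -1) = 0
  height(33) = 1 + max(0, -1) = 1
  height(34) = 1 + max(1, -1) = 2
  height(1) = 1 + max(-1, 2) = 3
  height(41) = 1 + max(3, -1) = 4
Height = 4


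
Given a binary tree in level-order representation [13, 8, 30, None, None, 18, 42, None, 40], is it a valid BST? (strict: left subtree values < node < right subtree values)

Level-order array: [13, 8, 30, None, None, 18, 42, None, 40]
Validate using subtree bounds (lo, hi): at each node, require lo < value < hi,
then recurse left with hi=value and right with lo=value.
Preorder trace (stopping at first violation):
  at node 13 with bounds (-inf, +inf): OK
  at node 8 with bounds (-inf, 13): OK
  at node 30 with bounds (13, +inf): OK
  at node 18 with bounds (13, 30): OK
  at node 40 with bounds (18, 30): VIOLATION
Node 40 violates its bound: not (18 < 40 < 30).
Result: Not a valid BST


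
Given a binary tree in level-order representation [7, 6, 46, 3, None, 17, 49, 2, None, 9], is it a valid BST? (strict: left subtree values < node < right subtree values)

Level-order array: [7, 6, 46, 3, None, 17, 49, 2, None, 9]
Validate using subtree bounds (lo, hi): at each node, require lo < value < hi,
then recurse left with hi=value and right with lo=value.
Preorder trace (stopping at first violation):
  at node 7 with bounds (-inf, +inf): OK
  at node 6 with bounds (-inf, 7): OK
  at node 3 with bounds (-inf, 6): OK
  at node 2 with bounds (-inf, 3): OK
  at node 46 with bounds (7, +inf): OK
  at node 17 with bounds (7, 46): OK
  at node 9 with bounds (7, 17): OK
  at node 49 with bounds (46, +inf): OK
No violation found at any node.
Result: Valid BST


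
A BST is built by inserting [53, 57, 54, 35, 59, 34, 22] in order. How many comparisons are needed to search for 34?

Search path for 34: 53 -> 35 -> 34
Found: True
Comparisons: 3


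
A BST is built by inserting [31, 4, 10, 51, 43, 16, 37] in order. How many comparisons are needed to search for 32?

Search path for 32: 31 -> 51 -> 43 -> 37
Found: False
Comparisons: 4


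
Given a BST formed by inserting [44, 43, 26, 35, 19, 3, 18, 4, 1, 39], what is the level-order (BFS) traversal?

Tree insertion order: [44, 43, 26, 35, 19, 3, 18, 4, 1, 39]
Tree (level-order array): [44, 43, None, 26, None, 19, 35, 3, None, None, 39, 1, 18, None, None, None, None, 4]
BFS from the root, enqueuing left then right child of each popped node:
  queue [44] -> pop 44, enqueue [43], visited so far: [44]
  queue [43] -> pop 43, enqueue [26], visited so far: [44, 43]
  queue [26] -> pop 26, enqueue [19, 35], visited so far: [44, 43, 26]
  queue [19, 35] -> pop 19, enqueue [3], visited so far: [44, 43, 26, 19]
  queue [35, 3] -> pop 35, enqueue [39], visited so far: [44, 43, 26, 19, 35]
  queue [3, 39] -> pop 3, enqueue [1, 18], visited so far: [44, 43, 26, 19, 35, 3]
  queue [39, 1, 18] -> pop 39, enqueue [none], visited so far: [44, 43, 26, 19, 35, 3, 39]
  queue [1, 18] -> pop 1, enqueue [none], visited so far: [44, 43, 26, 19, 35, 3, 39, 1]
  queue [18] -> pop 18, enqueue [4], visited so far: [44, 43, 26, 19, 35, 3, 39, 1, 18]
  queue [4] -> pop 4, enqueue [none], visited so far: [44, 43, 26, 19, 35, 3, 39, 1, 18, 4]
Result: [44, 43, 26, 19, 35, 3, 39, 1, 18, 4]


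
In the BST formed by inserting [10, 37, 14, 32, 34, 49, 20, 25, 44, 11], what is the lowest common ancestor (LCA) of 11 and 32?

Tree insertion order: [10, 37, 14, 32, 34, 49, 20, 25, 44, 11]
Tree (level-order array): [10, None, 37, 14, 49, 11, 32, 44, None, None, None, 20, 34, None, None, None, 25]
In a BST, the LCA of p=11, q=32 is the first node v on the
root-to-leaf path with p <= v <= q (go left if both < v, right if both > v).
Walk from root:
  at 10: both 11 and 32 > 10, go right
  at 37: both 11 and 32 < 37, go left
  at 14: 11 <= 14 <= 32, this is the LCA
LCA = 14


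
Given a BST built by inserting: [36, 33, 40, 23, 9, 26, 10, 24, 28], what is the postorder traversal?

Tree insertion order: [36, 33, 40, 23, 9, 26, 10, 24, 28]
Tree (level-order array): [36, 33, 40, 23, None, None, None, 9, 26, None, 10, 24, 28]
Postorder traversal: [10, 9, 24, 28, 26, 23, 33, 40, 36]


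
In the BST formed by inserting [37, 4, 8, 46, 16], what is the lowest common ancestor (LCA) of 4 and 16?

Tree insertion order: [37, 4, 8, 46, 16]
Tree (level-order array): [37, 4, 46, None, 8, None, None, None, 16]
In a BST, the LCA of p=4, q=16 is the first node v on the
root-to-leaf path with p <= v <= q (go left if both < v, right if both > v).
Walk from root:
  at 37: both 4 and 16 < 37, go left
  at 4: 4 <= 4 <= 16, this is the LCA
LCA = 4


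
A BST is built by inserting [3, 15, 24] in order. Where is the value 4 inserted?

Starting tree (level order): [3, None, 15, None, 24]
Insertion path: 3 -> 15
Result: insert 4 as left child of 15
Final tree (level order): [3, None, 15, 4, 24]


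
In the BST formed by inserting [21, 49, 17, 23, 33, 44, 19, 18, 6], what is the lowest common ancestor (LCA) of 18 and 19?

Tree insertion order: [21, 49, 17, 23, 33, 44, 19, 18, 6]
Tree (level-order array): [21, 17, 49, 6, 19, 23, None, None, None, 18, None, None, 33, None, None, None, 44]
In a BST, the LCA of p=18, q=19 is the first node v on the
root-to-leaf path with p <= v <= q (go left if both < v, right if both > v).
Walk from root:
  at 21: both 18 and 19 < 21, go left
  at 17: both 18 and 19 > 17, go right
  at 19: 18 <= 19 <= 19, this is the LCA
LCA = 19


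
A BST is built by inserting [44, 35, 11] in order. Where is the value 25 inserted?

Starting tree (level order): [44, 35, None, 11]
Insertion path: 44 -> 35 -> 11
Result: insert 25 as right child of 11
Final tree (level order): [44, 35, None, 11, None, None, 25]


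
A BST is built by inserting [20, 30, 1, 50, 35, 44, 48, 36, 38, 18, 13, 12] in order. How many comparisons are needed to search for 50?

Search path for 50: 20 -> 30 -> 50
Found: True
Comparisons: 3


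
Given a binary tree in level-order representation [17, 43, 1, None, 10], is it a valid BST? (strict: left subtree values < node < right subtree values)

Level-order array: [17, 43, 1, None, 10]
Validate using subtree bounds (lo, hi): at each node, require lo < value < hi,
then recurse left with hi=value and right with lo=value.
Preorder trace (stopping at first violation):
  at node 17 with bounds (-inf, +inf): OK
  at node 43 with bounds (-inf, 17): VIOLATION
Node 43 violates its bound: not (-inf < 43 < 17).
Result: Not a valid BST


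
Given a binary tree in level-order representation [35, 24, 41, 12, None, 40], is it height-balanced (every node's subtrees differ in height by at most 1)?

Tree (level-order array): [35, 24, 41, 12, None, 40]
Definition: a tree is height-balanced if, at every node, |h(left) - h(right)| <= 1 (empty subtree has height -1).
Bottom-up per-node check:
  node 12: h_left=-1, h_right=-1, diff=0 [OK], height=0
  node 24: h_left=0, h_right=-1, diff=1 [OK], height=1
  node 40: h_left=-1, h_right=-1, diff=0 [OK], height=0
  node 41: h_left=0, h_right=-1, diff=1 [OK], height=1
  node 35: h_left=1, h_right=1, diff=0 [OK], height=2
All nodes satisfy the balance condition.
Result: Balanced


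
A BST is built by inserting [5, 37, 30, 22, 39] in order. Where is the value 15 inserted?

Starting tree (level order): [5, None, 37, 30, 39, 22]
Insertion path: 5 -> 37 -> 30 -> 22
Result: insert 15 as left child of 22
Final tree (level order): [5, None, 37, 30, 39, 22, None, None, None, 15]


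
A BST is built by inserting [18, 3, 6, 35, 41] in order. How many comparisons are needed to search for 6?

Search path for 6: 18 -> 3 -> 6
Found: True
Comparisons: 3


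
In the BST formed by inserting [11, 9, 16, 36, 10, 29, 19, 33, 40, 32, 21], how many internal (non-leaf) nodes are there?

Tree built from: [11, 9, 16, 36, 10, 29, 19, 33, 40, 32, 21]
Tree (level-order array): [11, 9, 16, None, 10, None, 36, None, None, 29, 40, 19, 33, None, None, None, 21, 32]
Rule: An internal node has at least one child.
Per-node child counts:
  node 11: 2 child(ren)
  node 9: 1 child(ren)
  node 10: 0 child(ren)
  node 16: 1 child(ren)
  node 36: 2 child(ren)
  node 29: 2 child(ren)
  node 19: 1 child(ren)
  node 21: 0 child(ren)
  node 33: 1 child(ren)
  node 32: 0 child(ren)
  node 40: 0 child(ren)
Matching nodes: [11, 9, 16, 36, 29, 19, 33]
Count of internal (non-leaf) nodes: 7


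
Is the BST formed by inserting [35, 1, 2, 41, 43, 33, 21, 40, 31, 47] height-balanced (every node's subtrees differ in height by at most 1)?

Tree (level-order array): [35, 1, 41, None, 2, 40, 43, None, 33, None, None, None, 47, 21, None, None, None, None, 31]
Definition: a tree is height-balanced if, at every node, |h(left) - h(right)| <= 1 (empty subtree has height -1).
Bottom-up per-node check:
  node 31: h_left=-1, h_right=-1, diff=0 [OK], height=0
  node 21: h_left=-1, h_right=0, diff=1 [OK], height=1
  node 33: h_left=1, h_right=-1, diff=2 [FAIL (|1--1|=2 > 1)], height=2
  node 2: h_left=-1, h_right=2, diff=3 [FAIL (|-1-2|=3 > 1)], height=3
  node 1: h_left=-1, h_right=3, diff=4 [FAIL (|-1-3|=4 > 1)], height=4
  node 40: h_left=-1, h_right=-1, diff=0 [OK], height=0
  node 47: h_left=-1, h_right=-1, diff=0 [OK], height=0
  node 43: h_left=-1, h_right=0, diff=1 [OK], height=1
  node 41: h_left=0, h_right=1, diff=1 [OK], height=2
  node 35: h_left=4, h_right=2, diff=2 [FAIL (|4-2|=2 > 1)], height=5
Node 33 violates the condition: |1 - -1| = 2 > 1.
Result: Not balanced


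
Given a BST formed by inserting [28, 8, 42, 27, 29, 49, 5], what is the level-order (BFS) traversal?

Tree insertion order: [28, 8, 42, 27, 29, 49, 5]
Tree (level-order array): [28, 8, 42, 5, 27, 29, 49]
BFS from the root, enqueuing left then right child of each popped node:
  queue [28] -> pop 28, enqueue [8, 42], visited so far: [28]
  queue [8, 42] -> pop 8, enqueue [5, 27], visited so far: [28, 8]
  queue [42, 5, 27] -> pop 42, enqueue [29, 49], visited so far: [28, 8, 42]
  queue [5, 27, 29, 49] -> pop 5, enqueue [none], visited so far: [28, 8, 42, 5]
  queue [27, 29, 49] -> pop 27, enqueue [none], visited so far: [28, 8, 42, 5, 27]
  queue [29, 49] -> pop 29, enqueue [none], visited so far: [28, 8, 42, 5, 27, 29]
  queue [49] -> pop 49, enqueue [none], visited so far: [28, 8, 42, 5, 27, 29, 49]
Result: [28, 8, 42, 5, 27, 29, 49]


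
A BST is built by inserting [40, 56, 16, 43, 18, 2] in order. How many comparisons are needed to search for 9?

Search path for 9: 40 -> 16 -> 2
Found: False
Comparisons: 3


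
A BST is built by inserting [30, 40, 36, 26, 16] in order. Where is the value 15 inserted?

Starting tree (level order): [30, 26, 40, 16, None, 36]
Insertion path: 30 -> 26 -> 16
Result: insert 15 as left child of 16
Final tree (level order): [30, 26, 40, 16, None, 36, None, 15]


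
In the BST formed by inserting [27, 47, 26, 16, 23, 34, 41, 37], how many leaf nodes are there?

Tree built from: [27, 47, 26, 16, 23, 34, 41, 37]
Tree (level-order array): [27, 26, 47, 16, None, 34, None, None, 23, None, 41, None, None, 37]
Rule: A leaf has 0 children.
Per-node child counts:
  node 27: 2 child(ren)
  node 26: 1 child(ren)
  node 16: 1 child(ren)
  node 23: 0 child(ren)
  node 47: 1 child(ren)
  node 34: 1 child(ren)
  node 41: 1 child(ren)
  node 37: 0 child(ren)
Matching nodes: [23, 37]
Count of leaf nodes: 2


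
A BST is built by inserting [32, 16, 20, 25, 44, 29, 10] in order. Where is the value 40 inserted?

Starting tree (level order): [32, 16, 44, 10, 20, None, None, None, None, None, 25, None, 29]
Insertion path: 32 -> 44
Result: insert 40 as left child of 44
Final tree (level order): [32, 16, 44, 10, 20, 40, None, None, None, None, 25, None, None, None, 29]


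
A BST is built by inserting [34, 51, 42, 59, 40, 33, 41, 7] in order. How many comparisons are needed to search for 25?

Search path for 25: 34 -> 33 -> 7
Found: False
Comparisons: 3


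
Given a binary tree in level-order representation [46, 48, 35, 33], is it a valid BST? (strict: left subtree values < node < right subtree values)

Level-order array: [46, 48, 35, 33]
Validate using subtree bounds (lo, hi): at each node, require lo < value < hi,
then recurse left with hi=value and right with lo=value.
Preorder trace (stopping at first violation):
  at node 46 with bounds (-inf, +inf): OK
  at node 48 with bounds (-inf, 46): VIOLATION
Node 48 violates its bound: not (-inf < 48 < 46).
Result: Not a valid BST


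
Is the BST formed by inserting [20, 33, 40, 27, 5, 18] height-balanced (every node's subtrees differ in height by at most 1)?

Tree (level-order array): [20, 5, 33, None, 18, 27, 40]
Definition: a tree is height-balanced if, at every node, |h(left) - h(right)| <= 1 (empty subtree has height -1).
Bottom-up per-node check:
  node 18: h_left=-1, h_right=-1, diff=0 [OK], height=0
  node 5: h_left=-1, h_right=0, diff=1 [OK], height=1
  node 27: h_left=-1, h_right=-1, diff=0 [OK], height=0
  node 40: h_left=-1, h_right=-1, diff=0 [OK], height=0
  node 33: h_left=0, h_right=0, diff=0 [OK], height=1
  node 20: h_left=1, h_right=1, diff=0 [OK], height=2
All nodes satisfy the balance condition.
Result: Balanced


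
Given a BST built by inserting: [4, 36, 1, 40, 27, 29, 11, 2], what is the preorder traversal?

Tree insertion order: [4, 36, 1, 40, 27, 29, 11, 2]
Tree (level-order array): [4, 1, 36, None, 2, 27, 40, None, None, 11, 29]
Preorder traversal: [4, 1, 2, 36, 27, 11, 29, 40]


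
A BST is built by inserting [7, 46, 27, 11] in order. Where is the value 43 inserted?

Starting tree (level order): [7, None, 46, 27, None, 11]
Insertion path: 7 -> 46 -> 27
Result: insert 43 as right child of 27
Final tree (level order): [7, None, 46, 27, None, 11, 43]


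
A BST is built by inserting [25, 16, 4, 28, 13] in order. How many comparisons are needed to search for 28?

Search path for 28: 25 -> 28
Found: True
Comparisons: 2


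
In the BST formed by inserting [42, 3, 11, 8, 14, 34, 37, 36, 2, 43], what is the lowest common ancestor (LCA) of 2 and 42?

Tree insertion order: [42, 3, 11, 8, 14, 34, 37, 36, 2, 43]
Tree (level-order array): [42, 3, 43, 2, 11, None, None, None, None, 8, 14, None, None, None, 34, None, 37, 36]
In a BST, the LCA of p=2, q=42 is the first node v on the
root-to-leaf path with p <= v <= q (go left if both < v, right if both > v).
Walk from root:
  at 42: 2 <= 42 <= 42, this is the LCA
LCA = 42


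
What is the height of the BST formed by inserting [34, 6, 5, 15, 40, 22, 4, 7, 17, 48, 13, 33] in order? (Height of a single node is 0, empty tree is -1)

Insertion order: [34, 6, 5, 15, 40, 22, 4, 7, 17, 48, 13, 33]
Tree (level-order array): [34, 6, 40, 5, 15, None, 48, 4, None, 7, 22, None, None, None, None, None, 13, 17, 33]
Compute height bottom-up (empty subtree = -1):
  height(4) = 1 + max(-1, -1) = 0
  height(5) = 1 + max(0, -1) = 1
  height(13) = 1 + max(-1, -1) = 0
  height(7) = 1 + max(-1, 0) = 1
  height(17) = 1 + max(-1, -1) = 0
  height(33) = 1 + max(-1, -1) = 0
  height(22) = 1 + max(0, 0) = 1
  height(15) = 1 + max(1, 1) = 2
  height(6) = 1 + max(1, 2) = 3
  height(48) = 1 + max(-1, -1) = 0
  height(40) = 1 + max(-1, 0) = 1
  height(34) = 1 + max(3, 1) = 4
Height = 4


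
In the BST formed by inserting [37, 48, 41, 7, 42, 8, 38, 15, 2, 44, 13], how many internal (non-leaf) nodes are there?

Tree built from: [37, 48, 41, 7, 42, 8, 38, 15, 2, 44, 13]
Tree (level-order array): [37, 7, 48, 2, 8, 41, None, None, None, None, 15, 38, 42, 13, None, None, None, None, 44]
Rule: An internal node has at least one child.
Per-node child counts:
  node 37: 2 child(ren)
  node 7: 2 child(ren)
  node 2: 0 child(ren)
  node 8: 1 child(ren)
  node 15: 1 child(ren)
  node 13: 0 child(ren)
  node 48: 1 child(ren)
  node 41: 2 child(ren)
  node 38: 0 child(ren)
  node 42: 1 child(ren)
  node 44: 0 child(ren)
Matching nodes: [37, 7, 8, 15, 48, 41, 42]
Count of internal (non-leaf) nodes: 7


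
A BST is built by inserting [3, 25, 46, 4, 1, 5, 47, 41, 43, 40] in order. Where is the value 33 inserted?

Starting tree (level order): [3, 1, 25, None, None, 4, 46, None, 5, 41, 47, None, None, 40, 43]
Insertion path: 3 -> 25 -> 46 -> 41 -> 40
Result: insert 33 as left child of 40
Final tree (level order): [3, 1, 25, None, None, 4, 46, None, 5, 41, 47, None, None, 40, 43, None, None, 33]


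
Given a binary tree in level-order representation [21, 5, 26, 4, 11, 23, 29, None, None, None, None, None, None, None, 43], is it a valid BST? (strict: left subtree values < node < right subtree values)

Level-order array: [21, 5, 26, 4, 11, 23, 29, None, None, None, None, None, None, None, 43]
Validate using subtree bounds (lo, hi): at each node, require lo < value < hi,
then recurse left with hi=value and right with lo=value.
Preorder trace (stopping at first violation):
  at node 21 with bounds (-inf, +inf): OK
  at node 5 with bounds (-inf, 21): OK
  at node 4 with bounds (-inf, 5): OK
  at node 11 with bounds (5, 21): OK
  at node 26 with bounds (21, +inf): OK
  at node 23 with bounds (21, 26): OK
  at node 29 with bounds (26, +inf): OK
  at node 43 with bounds (29, +inf): OK
No violation found at any node.
Result: Valid BST


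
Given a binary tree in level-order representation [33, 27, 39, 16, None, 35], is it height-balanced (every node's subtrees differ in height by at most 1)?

Tree (level-order array): [33, 27, 39, 16, None, 35]
Definition: a tree is height-balanced if, at every node, |h(left) - h(right)| <= 1 (empty subtree has height -1).
Bottom-up per-node check:
  node 16: h_left=-1, h_right=-1, diff=0 [OK], height=0
  node 27: h_left=0, h_right=-1, diff=1 [OK], height=1
  node 35: h_left=-1, h_right=-1, diff=0 [OK], height=0
  node 39: h_left=0, h_right=-1, diff=1 [OK], height=1
  node 33: h_left=1, h_right=1, diff=0 [OK], height=2
All nodes satisfy the balance condition.
Result: Balanced


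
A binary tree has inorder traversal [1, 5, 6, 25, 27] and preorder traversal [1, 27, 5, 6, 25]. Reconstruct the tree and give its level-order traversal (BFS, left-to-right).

Inorder:  [1, 5, 6, 25, 27]
Preorder: [1, 27, 5, 6, 25]
Algorithm: preorder visits root first, so consume preorder in order;
for each root, split the current inorder slice at that value into
left-subtree inorder and right-subtree inorder, then recurse.
Recursive splits:
  root=1; inorder splits into left=[], right=[5, 6, 25, 27]
  root=27; inorder splits into left=[5, 6, 25], right=[]
  root=5; inorder splits into left=[], right=[6, 25]
  root=6; inorder splits into left=[], right=[25]
  root=25; inorder splits into left=[], right=[]
Reconstructed level-order: [1, 27, 5, 6, 25]


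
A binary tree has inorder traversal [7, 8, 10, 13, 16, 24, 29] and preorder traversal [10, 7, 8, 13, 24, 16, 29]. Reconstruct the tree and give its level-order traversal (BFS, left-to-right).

Inorder:  [7, 8, 10, 13, 16, 24, 29]
Preorder: [10, 7, 8, 13, 24, 16, 29]
Algorithm: preorder visits root first, so consume preorder in order;
for each root, split the current inorder slice at that value into
left-subtree inorder and right-subtree inorder, then recurse.
Recursive splits:
  root=10; inorder splits into left=[7, 8], right=[13, 16, 24, 29]
  root=7; inorder splits into left=[], right=[8]
  root=8; inorder splits into left=[], right=[]
  root=13; inorder splits into left=[], right=[16, 24, 29]
  root=24; inorder splits into left=[16], right=[29]
  root=16; inorder splits into left=[], right=[]
  root=29; inorder splits into left=[], right=[]
Reconstructed level-order: [10, 7, 13, 8, 24, 16, 29]


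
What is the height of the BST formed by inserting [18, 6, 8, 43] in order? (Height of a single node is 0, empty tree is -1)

Insertion order: [18, 6, 8, 43]
Tree (level-order array): [18, 6, 43, None, 8]
Compute height bottom-up (empty subtree = -1):
  height(8) = 1 + max(-1, -1) = 0
  height(6) = 1 + max(-1, 0) = 1
  height(43) = 1 + max(-1, -1) = 0
  height(18) = 1 + max(1, 0) = 2
Height = 2


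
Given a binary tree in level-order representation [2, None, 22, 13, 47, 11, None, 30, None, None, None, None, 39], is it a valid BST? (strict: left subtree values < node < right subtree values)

Level-order array: [2, None, 22, 13, 47, 11, None, 30, None, None, None, None, 39]
Validate using subtree bounds (lo, hi): at each node, require lo < value < hi,
then recurse left with hi=value and right with lo=value.
Preorder trace (stopping at first violation):
  at node 2 with bounds (-inf, +inf): OK
  at node 22 with bounds (2, +inf): OK
  at node 13 with bounds (2, 22): OK
  at node 11 with bounds (2, 13): OK
  at node 47 with bounds (22, +inf): OK
  at node 30 with bounds (22, 47): OK
  at node 39 with bounds (30, 47): OK
No violation found at any node.
Result: Valid BST


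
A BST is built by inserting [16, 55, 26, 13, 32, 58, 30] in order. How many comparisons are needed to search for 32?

Search path for 32: 16 -> 55 -> 26 -> 32
Found: True
Comparisons: 4


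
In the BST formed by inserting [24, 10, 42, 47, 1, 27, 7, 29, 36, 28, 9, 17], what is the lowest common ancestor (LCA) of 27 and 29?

Tree insertion order: [24, 10, 42, 47, 1, 27, 7, 29, 36, 28, 9, 17]
Tree (level-order array): [24, 10, 42, 1, 17, 27, 47, None, 7, None, None, None, 29, None, None, None, 9, 28, 36]
In a BST, the LCA of p=27, q=29 is the first node v on the
root-to-leaf path with p <= v <= q (go left if both < v, right if both > v).
Walk from root:
  at 24: both 27 and 29 > 24, go right
  at 42: both 27 and 29 < 42, go left
  at 27: 27 <= 27 <= 29, this is the LCA
LCA = 27


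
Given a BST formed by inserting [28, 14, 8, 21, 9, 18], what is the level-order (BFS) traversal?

Tree insertion order: [28, 14, 8, 21, 9, 18]
Tree (level-order array): [28, 14, None, 8, 21, None, 9, 18]
BFS from the root, enqueuing left then right child of each popped node:
  queue [28] -> pop 28, enqueue [14], visited so far: [28]
  queue [14] -> pop 14, enqueue [8, 21], visited so far: [28, 14]
  queue [8, 21] -> pop 8, enqueue [9], visited so far: [28, 14, 8]
  queue [21, 9] -> pop 21, enqueue [18], visited so far: [28, 14, 8, 21]
  queue [9, 18] -> pop 9, enqueue [none], visited so far: [28, 14, 8, 21, 9]
  queue [18] -> pop 18, enqueue [none], visited so far: [28, 14, 8, 21, 9, 18]
Result: [28, 14, 8, 21, 9, 18]


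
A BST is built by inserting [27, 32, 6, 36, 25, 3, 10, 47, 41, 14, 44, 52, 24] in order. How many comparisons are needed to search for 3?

Search path for 3: 27 -> 6 -> 3
Found: True
Comparisons: 3


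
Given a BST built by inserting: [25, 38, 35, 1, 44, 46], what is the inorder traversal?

Tree insertion order: [25, 38, 35, 1, 44, 46]
Tree (level-order array): [25, 1, 38, None, None, 35, 44, None, None, None, 46]
Inorder traversal: [1, 25, 35, 38, 44, 46]


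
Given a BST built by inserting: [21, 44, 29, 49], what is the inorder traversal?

Tree insertion order: [21, 44, 29, 49]
Tree (level-order array): [21, None, 44, 29, 49]
Inorder traversal: [21, 29, 44, 49]


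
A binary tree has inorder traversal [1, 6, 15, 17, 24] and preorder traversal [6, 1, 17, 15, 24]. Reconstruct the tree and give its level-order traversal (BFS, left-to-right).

Inorder:  [1, 6, 15, 17, 24]
Preorder: [6, 1, 17, 15, 24]
Algorithm: preorder visits root first, so consume preorder in order;
for each root, split the current inorder slice at that value into
left-subtree inorder and right-subtree inorder, then recurse.
Recursive splits:
  root=6; inorder splits into left=[1], right=[15, 17, 24]
  root=1; inorder splits into left=[], right=[]
  root=17; inorder splits into left=[15], right=[24]
  root=15; inorder splits into left=[], right=[]
  root=24; inorder splits into left=[], right=[]
Reconstructed level-order: [6, 1, 17, 15, 24]


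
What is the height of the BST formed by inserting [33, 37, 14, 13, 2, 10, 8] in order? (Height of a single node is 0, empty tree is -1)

Insertion order: [33, 37, 14, 13, 2, 10, 8]
Tree (level-order array): [33, 14, 37, 13, None, None, None, 2, None, None, 10, 8]
Compute height bottom-up (empty subtree = -1):
  height(8) = 1 + max(-1, -1) = 0
  height(10) = 1 + max(0, -1) = 1
  height(2) = 1 + max(-1, 1) = 2
  height(13) = 1 + max(2, -1) = 3
  height(14) = 1 + max(3, -1) = 4
  height(37) = 1 + max(-1, -1) = 0
  height(33) = 1 + max(4, 0) = 5
Height = 5


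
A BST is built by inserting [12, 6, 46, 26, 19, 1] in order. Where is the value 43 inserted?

Starting tree (level order): [12, 6, 46, 1, None, 26, None, None, None, 19]
Insertion path: 12 -> 46 -> 26
Result: insert 43 as right child of 26
Final tree (level order): [12, 6, 46, 1, None, 26, None, None, None, 19, 43]


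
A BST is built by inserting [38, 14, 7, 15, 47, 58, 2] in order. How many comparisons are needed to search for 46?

Search path for 46: 38 -> 47
Found: False
Comparisons: 2


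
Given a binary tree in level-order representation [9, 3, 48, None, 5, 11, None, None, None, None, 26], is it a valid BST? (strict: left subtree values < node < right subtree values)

Level-order array: [9, 3, 48, None, 5, 11, None, None, None, None, 26]
Validate using subtree bounds (lo, hi): at each node, require lo < value < hi,
then recurse left with hi=value and right with lo=value.
Preorder trace (stopping at first violation):
  at node 9 with bounds (-inf, +inf): OK
  at node 3 with bounds (-inf, 9): OK
  at node 5 with bounds (3, 9): OK
  at node 48 with bounds (9, +inf): OK
  at node 11 with bounds (9, 48): OK
  at node 26 with bounds (11, 48): OK
No violation found at any node.
Result: Valid BST


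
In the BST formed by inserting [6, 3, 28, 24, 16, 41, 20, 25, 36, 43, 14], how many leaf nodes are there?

Tree built from: [6, 3, 28, 24, 16, 41, 20, 25, 36, 43, 14]
Tree (level-order array): [6, 3, 28, None, None, 24, 41, 16, 25, 36, 43, 14, 20]
Rule: A leaf has 0 children.
Per-node child counts:
  node 6: 2 child(ren)
  node 3: 0 child(ren)
  node 28: 2 child(ren)
  node 24: 2 child(ren)
  node 16: 2 child(ren)
  node 14: 0 child(ren)
  node 20: 0 child(ren)
  node 25: 0 child(ren)
  node 41: 2 child(ren)
  node 36: 0 child(ren)
  node 43: 0 child(ren)
Matching nodes: [3, 14, 20, 25, 36, 43]
Count of leaf nodes: 6


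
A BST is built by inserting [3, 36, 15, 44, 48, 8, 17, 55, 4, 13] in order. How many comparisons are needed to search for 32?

Search path for 32: 3 -> 36 -> 15 -> 17
Found: False
Comparisons: 4


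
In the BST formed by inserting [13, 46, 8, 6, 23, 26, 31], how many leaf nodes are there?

Tree built from: [13, 46, 8, 6, 23, 26, 31]
Tree (level-order array): [13, 8, 46, 6, None, 23, None, None, None, None, 26, None, 31]
Rule: A leaf has 0 children.
Per-node child counts:
  node 13: 2 child(ren)
  node 8: 1 child(ren)
  node 6: 0 child(ren)
  node 46: 1 child(ren)
  node 23: 1 child(ren)
  node 26: 1 child(ren)
  node 31: 0 child(ren)
Matching nodes: [6, 31]
Count of leaf nodes: 2


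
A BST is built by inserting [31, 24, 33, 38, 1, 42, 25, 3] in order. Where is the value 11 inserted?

Starting tree (level order): [31, 24, 33, 1, 25, None, 38, None, 3, None, None, None, 42]
Insertion path: 31 -> 24 -> 1 -> 3
Result: insert 11 as right child of 3
Final tree (level order): [31, 24, 33, 1, 25, None, 38, None, 3, None, None, None, 42, None, 11]


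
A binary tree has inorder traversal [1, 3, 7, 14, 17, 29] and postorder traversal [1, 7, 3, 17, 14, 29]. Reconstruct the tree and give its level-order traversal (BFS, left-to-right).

Inorder:   [1, 3, 7, 14, 17, 29]
Postorder: [1, 7, 3, 17, 14, 29]
Algorithm: postorder visits root last, so walk postorder right-to-left;
each value is the root of the current inorder slice — split it at that
value, recurse on the right subtree first, then the left.
Recursive splits:
  root=29; inorder splits into left=[1, 3, 7, 14, 17], right=[]
  root=14; inorder splits into left=[1, 3, 7], right=[17]
  root=17; inorder splits into left=[], right=[]
  root=3; inorder splits into left=[1], right=[7]
  root=7; inorder splits into left=[], right=[]
  root=1; inorder splits into left=[], right=[]
Reconstructed level-order: [29, 14, 3, 17, 1, 7]


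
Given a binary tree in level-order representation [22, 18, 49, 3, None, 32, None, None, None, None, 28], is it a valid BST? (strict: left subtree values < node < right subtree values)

Level-order array: [22, 18, 49, 3, None, 32, None, None, None, None, 28]
Validate using subtree bounds (lo, hi): at each node, require lo < value < hi,
then recurse left with hi=value and right with lo=value.
Preorder trace (stopping at first violation):
  at node 22 with bounds (-inf, +inf): OK
  at node 18 with bounds (-inf, 22): OK
  at node 3 with bounds (-inf, 18): OK
  at node 49 with bounds (22, +inf): OK
  at node 32 with bounds (22, 49): OK
  at node 28 with bounds (32, 49): VIOLATION
Node 28 violates its bound: not (32 < 28 < 49).
Result: Not a valid BST


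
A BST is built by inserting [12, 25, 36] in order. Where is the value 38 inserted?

Starting tree (level order): [12, None, 25, None, 36]
Insertion path: 12 -> 25 -> 36
Result: insert 38 as right child of 36
Final tree (level order): [12, None, 25, None, 36, None, 38]


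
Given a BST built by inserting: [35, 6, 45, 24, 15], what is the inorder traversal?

Tree insertion order: [35, 6, 45, 24, 15]
Tree (level-order array): [35, 6, 45, None, 24, None, None, 15]
Inorder traversal: [6, 15, 24, 35, 45]


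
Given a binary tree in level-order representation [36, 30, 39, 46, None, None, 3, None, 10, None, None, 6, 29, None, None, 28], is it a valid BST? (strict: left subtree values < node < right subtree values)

Level-order array: [36, 30, 39, 46, None, None, 3, None, 10, None, None, 6, 29, None, None, 28]
Validate using subtree bounds (lo, hi): at each node, require lo < value < hi,
then recurse left with hi=value and right with lo=value.
Preorder trace (stopping at first violation):
  at node 36 with bounds (-inf, +inf): OK
  at node 30 with bounds (-inf, 36): OK
  at node 46 with bounds (-inf, 30): VIOLATION
Node 46 violates its bound: not (-inf < 46 < 30).
Result: Not a valid BST


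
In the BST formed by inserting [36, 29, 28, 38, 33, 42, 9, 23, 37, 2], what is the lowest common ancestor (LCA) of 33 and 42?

Tree insertion order: [36, 29, 28, 38, 33, 42, 9, 23, 37, 2]
Tree (level-order array): [36, 29, 38, 28, 33, 37, 42, 9, None, None, None, None, None, None, None, 2, 23]
In a BST, the LCA of p=33, q=42 is the first node v on the
root-to-leaf path with p <= v <= q (go left if both < v, right if both > v).
Walk from root:
  at 36: 33 <= 36 <= 42, this is the LCA
LCA = 36


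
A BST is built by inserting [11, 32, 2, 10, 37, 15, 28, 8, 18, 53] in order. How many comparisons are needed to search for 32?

Search path for 32: 11 -> 32
Found: True
Comparisons: 2


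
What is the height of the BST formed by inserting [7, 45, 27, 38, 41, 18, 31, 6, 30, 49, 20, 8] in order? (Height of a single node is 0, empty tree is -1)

Insertion order: [7, 45, 27, 38, 41, 18, 31, 6, 30, 49, 20, 8]
Tree (level-order array): [7, 6, 45, None, None, 27, 49, 18, 38, None, None, 8, 20, 31, 41, None, None, None, None, 30]
Compute height bottom-up (empty subtree = -1):
  height(6) = 1 + max(-1, -1) = 0
  height(8) = 1 + max(-1, -1) = 0
  height(20) = 1 + max(-1, -1) = 0
  height(18) = 1 + max(0, 0) = 1
  height(30) = 1 + max(-1, -1) = 0
  height(31) = 1 + max(0, -1) = 1
  height(41) = 1 + max(-1, -1) = 0
  height(38) = 1 + max(1, 0) = 2
  height(27) = 1 + max(1, 2) = 3
  height(49) = 1 + max(-1, -1) = 0
  height(45) = 1 + max(3, 0) = 4
  height(7) = 1 + max(0, 4) = 5
Height = 5


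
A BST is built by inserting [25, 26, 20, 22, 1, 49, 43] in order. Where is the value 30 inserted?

Starting tree (level order): [25, 20, 26, 1, 22, None, 49, None, None, None, None, 43]
Insertion path: 25 -> 26 -> 49 -> 43
Result: insert 30 as left child of 43
Final tree (level order): [25, 20, 26, 1, 22, None, 49, None, None, None, None, 43, None, 30]


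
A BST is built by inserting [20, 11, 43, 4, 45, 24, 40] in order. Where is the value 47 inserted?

Starting tree (level order): [20, 11, 43, 4, None, 24, 45, None, None, None, 40]
Insertion path: 20 -> 43 -> 45
Result: insert 47 as right child of 45
Final tree (level order): [20, 11, 43, 4, None, 24, 45, None, None, None, 40, None, 47]
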